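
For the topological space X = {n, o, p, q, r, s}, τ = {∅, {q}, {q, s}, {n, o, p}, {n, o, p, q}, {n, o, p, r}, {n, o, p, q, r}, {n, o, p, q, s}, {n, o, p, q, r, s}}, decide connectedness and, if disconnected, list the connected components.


(X, τ) is disconnected; components = [{q, s}, {n, o, p, r}].

Find clopen sets (U ∈ τ with X ∖ U ∈ τ):
  U = ∅, X ∖ U = {n, o, p, q, r, s} — both open, so U is clopen.
  U = {q, s}, X ∖ U = {n, o, p, r} — both open, so U is clopen.
  U = {n, o, p, r}, X ∖ U = {q, s} — both open, so U is clopen.
  U = {n, o, p, q, r, s}, X ∖ U = ∅ — both open, so U is clopen.
Nontrivial clopen(s) exist: e.g. {n, o, p, r}. So (X, τ) is disconnected.
Compute connected components by grouping points that agree on all clopens:
  component: {q, s}
  component: {n, o, p, r}


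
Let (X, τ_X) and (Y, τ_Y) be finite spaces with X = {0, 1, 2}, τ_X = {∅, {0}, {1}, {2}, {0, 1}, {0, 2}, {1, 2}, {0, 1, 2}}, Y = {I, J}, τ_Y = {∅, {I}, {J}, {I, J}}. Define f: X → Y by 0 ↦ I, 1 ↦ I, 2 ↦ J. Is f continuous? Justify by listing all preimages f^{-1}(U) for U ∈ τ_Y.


f IS continuous.

Compute f^{-1}(U) for each U ∈ τ_Y:
  U = ∅: f^{-1}(U) = ∅ ∈ τ_X ✓.
  U = {I}: f^{-1}(U) = {0, 1} ∈ τ_X ✓.
  U = {J}: f^{-1}(U) = {2} ∈ τ_X ✓.
  U = {I, J}: f^{-1}(U) = {0, 1, 2} ∈ τ_X ✓.
Every preimage lies in τ_X, so f IS continuous.


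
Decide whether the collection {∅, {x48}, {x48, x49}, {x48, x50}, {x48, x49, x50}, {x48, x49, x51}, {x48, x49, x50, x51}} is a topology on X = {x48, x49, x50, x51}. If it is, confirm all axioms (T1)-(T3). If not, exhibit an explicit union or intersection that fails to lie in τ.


τ IS a topology on X.

Axiom (T1): ∅ ∈ τ? Yes; X ∈ τ? Yes.
Axiom (T2/T3): check pairwise unions and intersections of members of τ.
All pairwise intersections and unions checked — each lies in τ. Therefore τ satisfies (T1), (T2), (T3): it IS a topology on X.


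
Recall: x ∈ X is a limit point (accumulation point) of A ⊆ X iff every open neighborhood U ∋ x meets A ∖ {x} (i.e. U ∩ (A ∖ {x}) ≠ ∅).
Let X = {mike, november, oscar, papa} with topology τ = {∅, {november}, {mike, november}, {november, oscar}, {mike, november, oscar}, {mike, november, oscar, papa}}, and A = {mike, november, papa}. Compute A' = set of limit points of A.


A' = {mike, oscar, papa}

For each x ∈ X, list the open sets U ∈ τ with x ∈ U, then check whether U ∩ (A ∖ {x}) ≠ ∅ for every such U.
  x = mike: opens ∋ x are {mike, november}, {mike, november, oscar}, {mike, november, oscar, papa}; each meets A ∖ {mike}, so x IS a limit point.
  x = november: open {november} ∋ x has {november} ∩ (A ∖ {november}) = ∅, so x is NOT a limit point.
  x = oscar: opens ∋ x are {november, oscar}, {mike, november, oscar}, {mike, november, oscar, papa}; each meets A ∖ {oscar}, so x IS a limit point.
  x = papa: opens ∋ x are {mike, november, oscar, papa}; each meets A ∖ {papa}, so x IS a limit point.
Collecting: A' = {mike, oscar, papa}.


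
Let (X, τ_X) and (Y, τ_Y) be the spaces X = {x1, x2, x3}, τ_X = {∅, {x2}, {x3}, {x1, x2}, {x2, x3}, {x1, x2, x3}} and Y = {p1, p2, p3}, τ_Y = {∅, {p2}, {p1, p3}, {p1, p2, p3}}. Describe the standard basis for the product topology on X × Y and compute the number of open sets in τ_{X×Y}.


Basis B = {∅ × ∅, {x2} × {p2}, {x3} × {p2}, {x1, x2} × {p2}, {x2} × {p1, p3}, {x2, x3} × {p2}, {x3} × {p1, p3}, {x1, x2, x3} × {p2}, {x2} × {p1, p2, p3}, {x3} × {p1, p2, p3}, {x1, x2} × {p1, p3}, {x2, x3} × {p1, p3}, {x1, x2} × {p1, p2, p3}, {x1, x2, x3} × {p1, p3}, {x2, x3} × {p1, p2, p3}, {x1, x2, x3} × {p1, p2, p3}}; |τ_{X×Y}| = 36.

Enumerate products U × V with U ∈ τ_X, V ∈ τ_Y (deduplicated):
  ∅ × ∅ = {} (∅)
  {x2} × {p2} = {(x2,p2)}
  {x3} × {p2} = {(x3,p2)}
  {x1, x2} × {p2} = {(x1,p2), (x2,p2)}
  {x2} × {p1, p3} = {(x2,p1), (x2,p3)}
  {x2, x3} × {p2} = {(x2,p2), (x3,p2)}
  {x3} × {p1, p3} = {(x3,p1), (x3,p3)}
  {x1, x2, x3} × {p2} = {(x1,p2), (x2,p2), (x3,p2)}
  {x2} × {p1, p2, p3} = {(x2,p1), (x2,p2), (x2,p3)}
  {x3} × {p1, p2, p3} = {(x3,p1), (x3,p2), (x3,p3)}
  {x1, x2} × {p1, p3} = {(x1,p1), (x1,p3), (x2,p1), (x2,p3)}
  {x2, x3} × {p1, p3} = {(x2,p1), (x2,p3), (x3,p1), (x3,p3)}
  {x1, x2} × {p1, p2, p3} = {(x1,p1), (x1,p2), (x1,p3), (x2,p1), (x2,p2), (x2,p3)}
  {x1, x2, x3} × {p1, p3} = {(x1,p1), (x1,p3), (x2,p1), (x2,p3), (x3,p1), (x3,p3)}
  {x2, x3} × {p1, p2, p3} = {(x2,p1), (x2,p2), (x2,p3), (x3,p1), (x3,p2), (x3,p3)}
  {x1, x2, x3} × {p1, p2, p3} = {(x1,p1), (x1,p2), (x1,p3), (x2,p1), (x2,p2), (x2,p3), (x3,p1), (x3,p2), (x3,p3)}
These 16 distinct sets form the basis B.
Close under arbitrary unions to get τ_{X×Y}; counting gives |τ_{X×Y}| = 36.


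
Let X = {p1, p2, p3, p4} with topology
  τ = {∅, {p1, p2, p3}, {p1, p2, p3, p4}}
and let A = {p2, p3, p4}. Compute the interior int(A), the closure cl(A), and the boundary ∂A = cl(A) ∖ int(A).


int(A) = ∅, cl(A) = {p1, p2, p3, p4}, ∂A = {p1, p2, p3, p4}.

Closed sets in (X, τ) are complements of opens:
  closed(X, τ) = {∅, {p4}, {p1, p2, p3, p4}}.
int(A) = ⋃ {U ∈ τ : U ⊆ A}. Opens contained in A: ∅.
Taking the union of these: int(A) = ∅.
cl(A) = ⋂ {C closed : A ⊆ C}. Closed sets containing A: {p1, p2, p3, p4}.
Intersecting these: cl(A) = {p1, p2, p3, p4}.
∂A = cl(A) ∖ int(A) = {p1, p2, p3, p4} ∖ ∅ = {p1, p2, p3, p4}.


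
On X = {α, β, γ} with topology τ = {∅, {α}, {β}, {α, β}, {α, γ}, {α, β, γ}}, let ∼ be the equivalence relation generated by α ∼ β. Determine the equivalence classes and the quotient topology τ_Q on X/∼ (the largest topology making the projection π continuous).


X/∼ = {[α=β], [γ]}; |τ_Q| = 3.

Equivalence classes: [α=β], [γ].
Quotient map π: X → X/∼ sends α ↦ [α=β], β ↦ [α=β], γ ↦ [γ].
For each subset V ⊆ X/∼, compute π^{-1}(V) ⊆ X and check whether π^{-1}(V) ∈ τ. V is open in τ_Q iff π^{-1}(V) ∈ τ.
  V = {}: π^{-1}(V) = ∅ ∈ τ ✓.
  V = {[α=β]}: π^{-1}(V) = {α, β} ∈ τ ✓.
  V = {[γ]}: π^{-1}(V) = {γ} ∉ τ ✗.
  V = {[α=β], [γ]}: π^{-1}(V) = {α, β, γ} ∈ τ ✓.
Open sets in the quotient: τ_Q = {{}, {[α=β]}, {[α=β], [γ]}} (3 elements).


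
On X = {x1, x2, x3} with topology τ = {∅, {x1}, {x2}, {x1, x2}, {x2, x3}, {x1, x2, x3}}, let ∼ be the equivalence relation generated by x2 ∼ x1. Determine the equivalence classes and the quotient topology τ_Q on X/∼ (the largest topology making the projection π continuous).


X/∼ = {[x1=x2], [x3]}; |τ_Q| = 3.

Equivalence classes: [x1=x2], [x3].
Quotient map π: X → X/∼ sends x1 ↦ [x1=x2], x2 ↦ [x1=x2], x3 ↦ [x3].
For each subset V ⊆ X/∼, compute π^{-1}(V) ⊆ X and check whether π^{-1}(V) ∈ τ. V is open in τ_Q iff π^{-1}(V) ∈ τ.
  V = {}: π^{-1}(V) = ∅ ∈ τ ✓.
  V = {[x1=x2]}: π^{-1}(V) = {x1, x2} ∈ τ ✓.
  V = {[x3]}: π^{-1}(V) = {x3} ∉ τ ✗.
  V = {[x1=x2], [x3]}: π^{-1}(V) = {x1, x2, x3} ∈ τ ✓.
Open sets in the quotient: τ_Q = {{}, {[x1=x2]}, {[x1=x2], [x3]}} (3 elements).


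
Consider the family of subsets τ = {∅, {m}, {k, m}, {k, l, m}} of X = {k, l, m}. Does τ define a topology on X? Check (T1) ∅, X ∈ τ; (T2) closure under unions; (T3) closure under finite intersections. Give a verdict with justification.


τ IS a topology on X.

Axiom (T1): ∅ ∈ τ? Yes; X ∈ τ? Yes.
Axiom (T2/T3): check pairwise unions and intersections of members of τ.
All pairwise intersections and unions checked — each lies in τ. Therefore τ satisfies (T1), (T2), (T3): it IS a topology on X.


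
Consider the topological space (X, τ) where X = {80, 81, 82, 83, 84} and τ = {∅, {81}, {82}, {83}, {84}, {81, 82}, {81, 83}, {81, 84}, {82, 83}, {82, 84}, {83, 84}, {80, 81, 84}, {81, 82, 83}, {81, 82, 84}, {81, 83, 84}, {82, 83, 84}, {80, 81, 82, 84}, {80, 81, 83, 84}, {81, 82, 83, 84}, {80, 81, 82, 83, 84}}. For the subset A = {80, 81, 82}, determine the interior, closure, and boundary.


int(A) = {81, 82}, cl(A) = {80, 81, 82}, ∂A = {80}.

Closed sets in (X, τ) are complements of opens:
  closed(X, τ) = {∅, {80}, {82}, {83}, {80, 81}, {80, 82}, {80, 83}, {80, 84}, {82, 83}, {80, 81, 82}, {80, 81, 83}, {80, 81, 84}, {80, 82, 83}, {80, 82, 84}, {80, 83, 84}, {80, 81, 82, 83}, {80, 81, 82, 84}, {80, 81, 83, 84}, {80, 82, 83, 84}, {80, 81, 82, 83, 84}}.
int(A) = ⋃ {U ∈ τ : U ⊆ A}. Opens contained in A: ∅, {81}, {82}, {81, 82}.
Taking the union of these: int(A) = {81, 82}.
cl(A) = ⋂ {C closed : A ⊆ C}. Closed sets containing A: {80, 81, 82}, {80, 81, 82, 83}, {80, 81, 82, 84}, {80, 81, 82, 83, 84}.
Intersecting these: cl(A) = {80, 81, 82}.
∂A = cl(A) ∖ int(A) = {80, 81, 82} ∖ {81, 82} = {80}.


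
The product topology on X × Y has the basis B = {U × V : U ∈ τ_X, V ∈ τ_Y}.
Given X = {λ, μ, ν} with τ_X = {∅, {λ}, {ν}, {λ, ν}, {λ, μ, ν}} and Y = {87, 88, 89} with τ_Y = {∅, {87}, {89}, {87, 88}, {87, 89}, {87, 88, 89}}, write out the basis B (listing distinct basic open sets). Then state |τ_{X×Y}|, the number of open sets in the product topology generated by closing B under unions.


Basis B = {∅ × ∅, {λ} × {87}, {λ} × {89}, {ν} × {87}, {ν} × {89}, {λ} × {87, 88}, {λ} × {87, 89}, {λ, ν} × {87}, {λ, ν} × {89}, {ν} × {87, 88}, {ν} × {87, 89}, {λ} × {87, 88, 89}, {λ, μ, ν} × {87}, {λ, μ, ν} × {89}, {ν} × {87, 88, 89}, {λ, ν} × {87, 88}, {λ, ν} × {87, 89}, {λ, ν} × {87, 88, 89}, {λ, μ, ν} × {87, 88}, {λ, μ, ν} × {87, 89}, {λ, μ, ν} × {87, 88, 89}}; |τ_{X×Y}| = 70.

Enumerate products U × V with U ∈ τ_X, V ∈ τ_Y (deduplicated):
  ∅ × ∅ = {} (∅)
  {λ} × {87} = {(λ,87)}
  {λ} × {89} = {(λ,89)}
  {ν} × {87} = {(ν,87)}
  {ν} × {89} = {(ν,89)}
  {λ} × {87, 88} = {(λ,87), (λ,88)}
  {λ} × {87, 89} = {(λ,87), (λ,89)}
  {λ, ν} × {87} = {(λ,87), (ν,87)}
  {λ, ν} × {89} = {(λ,89), (ν,89)}
  {ν} × {87, 88} = {(ν,87), (ν,88)}
  {ν} × {87, 89} = {(ν,87), (ν,89)}
  {λ} × {87, 88, 89} = {(λ,87), (λ,88), (λ,89)}
  {λ, μ, ν} × {87} = {(λ,87), (μ,87), (ν,87)}
  {λ, μ, ν} × {89} = {(λ,89), (μ,89), (ν,89)}
  {ν} × {87, 88, 89} = {(ν,87), (ν,88), (ν,89)}
  {λ, ν} × {87, 88} = {(λ,87), (λ,88), (ν,87), (ν,88)}
  {λ, ν} × {87, 89} = {(λ,87), (λ,89), (ν,87), (ν,89)}
  {λ, ν} × {87, 88, 89} = {(λ,87), (λ,88), (λ,89), (ν,87), (ν,88), (ν,89)}
  {λ, μ, ν} × {87, 88} = {(λ,87), (λ,88), (μ,87), (μ,88), (ν,87), (ν,88)}
  {λ, μ, ν} × {87, 89} = {(λ,87), (λ,89), (μ,87), (μ,89), (ν,87), (ν,89)}
  {λ, μ, ν} × {87, 88, 89} = {(λ,87), (λ,88), (λ,89), (μ,87), (μ,88), (μ,89), (ν,87), (ν,88), (ν,89)}
These 21 distinct sets form the basis B.
Close under arbitrary unions to get τ_{X×Y}; counting gives |τ_{X×Y}| = 70.


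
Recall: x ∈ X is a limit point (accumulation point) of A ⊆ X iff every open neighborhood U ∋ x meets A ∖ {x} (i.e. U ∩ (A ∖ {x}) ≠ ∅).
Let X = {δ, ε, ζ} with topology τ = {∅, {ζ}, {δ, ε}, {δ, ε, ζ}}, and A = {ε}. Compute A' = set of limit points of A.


A' = {δ}

For each x ∈ X, list the open sets U ∈ τ with x ∈ U, then check whether U ∩ (A ∖ {x}) ≠ ∅ for every such U.
  x = δ: opens ∋ x are {δ, ε}, {δ, ε, ζ}; each meets A ∖ {δ}, so x IS a limit point.
  x = ε: open {δ, ε} ∋ x has {δ, ε} ∩ (A ∖ {ε}) = ∅, so x is NOT a limit point.
  x = ζ: open {ζ} ∋ x has {ζ} ∩ (A ∖ {ζ}) = ∅, so x is NOT a limit point.
Collecting: A' = {δ}.


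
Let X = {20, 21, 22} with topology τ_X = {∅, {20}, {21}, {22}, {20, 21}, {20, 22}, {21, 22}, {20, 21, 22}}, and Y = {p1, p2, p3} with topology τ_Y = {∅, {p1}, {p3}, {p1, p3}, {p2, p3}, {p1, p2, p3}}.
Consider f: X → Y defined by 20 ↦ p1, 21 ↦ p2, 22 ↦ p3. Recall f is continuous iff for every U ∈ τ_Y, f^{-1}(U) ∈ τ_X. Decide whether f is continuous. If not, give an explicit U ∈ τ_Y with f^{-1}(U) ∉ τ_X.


f IS continuous.

Compute f^{-1}(U) for each U ∈ τ_Y:
  U = ∅: f^{-1}(U) = ∅ ∈ τ_X ✓.
  U = {p1}: f^{-1}(U) = {20} ∈ τ_X ✓.
  U = {p3}: f^{-1}(U) = {22} ∈ τ_X ✓.
  U = {p1, p3}: f^{-1}(U) = {20, 22} ∈ τ_X ✓.
  U = {p2, p3}: f^{-1}(U) = {21, 22} ∈ τ_X ✓.
  U = {p1, p2, p3}: f^{-1}(U) = {20, 21, 22} ∈ τ_X ✓.
Every preimage lies in τ_X, so f IS continuous.


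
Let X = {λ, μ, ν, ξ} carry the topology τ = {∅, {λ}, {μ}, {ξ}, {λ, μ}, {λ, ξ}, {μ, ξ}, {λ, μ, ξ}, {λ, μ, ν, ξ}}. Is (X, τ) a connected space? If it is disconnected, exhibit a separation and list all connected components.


(X, τ) is connected.

Find clopen sets (U ∈ τ with X ∖ U ∈ τ):
  U = ∅, X ∖ U = {λ, μ, ν, ξ} — both open, so U is clopen.
  U = {λ, μ, ν, ξ}, X ∖ U = ∅ — both open, so U is clopen.
Only trivial clopens (∅ and X) exist, so (X, τ) is connected.
Compute connected components by grouping points that agree on all clopens:
  component: {λ, μ, ν, ξ}


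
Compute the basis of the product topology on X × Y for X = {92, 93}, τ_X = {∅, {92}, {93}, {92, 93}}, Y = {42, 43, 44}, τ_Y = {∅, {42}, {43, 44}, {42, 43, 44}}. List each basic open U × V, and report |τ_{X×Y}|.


Basis B = {∅ × ∅, {92} × {42}, {93} × {42}, {92, 93} × {42}, {92} × {43, 44}, {93} × {43, 44}, {92} × {42, 43, 44}, {93} × {42, 43, 44}, {92, 93} × {43, 44}, {92, 93} × {42, 43, 44}}; |τ_{X×Y}| = 16.

Enumerate products U × V with U ∈ τ_X, V ∈ τ_Y (deduplicated):
  ∅ × ∅ = {} (∅)
  {92} × {42} = {(92,42)}
  {93} × {42} = {(93,42)}
  {92, 93} × {42} = {(92,42), (93,42)}
  {92} × {43, 44} = {(92,43), (92,44)}
  {93} × {43, 44} = {(93,43), (93,44)}
  {92} × {42, 43, 44} = {(92,42), (92,43), (92,44)}
  {93} × {42, 43, 44} = {(93,42), (93,43), (93,44)}
  {92, 93} × {43, 44} = {(92,43), (92,44), (93,43), (93,44)}
  {92, 93} × {42, 43, 44} = {(92,42), (92,43), (92,44), (93,42), (93,43), (93,44)}
These 10 distinct sets form the basis B.
Close under arbitrary unions to get τ_{X×Y}; counting gives |τ_{X×Y}| = 16.


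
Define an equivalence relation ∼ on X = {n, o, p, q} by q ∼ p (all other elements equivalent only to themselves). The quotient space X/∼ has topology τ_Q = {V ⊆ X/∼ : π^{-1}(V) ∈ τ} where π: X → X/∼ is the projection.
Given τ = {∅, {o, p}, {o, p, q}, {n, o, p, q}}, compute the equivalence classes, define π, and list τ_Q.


X/∼ = {[n], [o], [p=q]}; |τ_Q| = 3.

Equivalence classes: [n], [o], [p=q].
Quotient map π: X → X/∼ sends n ↦ [n], o ↦ [o], p ↦ [p=q], q ↦ [p=q].
For each subset V ⊆ X/∼, compute π^{-1}(V) ⊆ X and check whether π^{-1}(V) ∈ τ. V is open in τ_Q iff π^{-1}(V) ∈ τ.
  V = {}: π^{-1}(V) = ∅ ∈ τ ✓.
  V = {[n]}: π^{-1}(V) = {n} ∉ τ ✗.
  V = {[o]}: π^{-1}(V) = {o} ∉ τ ✗.
  V = {[n], [o]}: π^{-1}(V) = {n, o} ∉ τ ✗.
  V = {[p=q]}: π^{-1}(V) = {p, q} ∉ τ ✗.
  V = {[n], [p=q]}: π^{-1}(V) = {n, p, q} ∉ τ ✗.
  V = {[o], [p=q]}: π^{-1}(V) = {o, p, q} ∈ τ ✓.
  V = {[n], [o], [p=q]}: π^{-1}(V) = {n, o, p, q} ∈ τ ✓.
Open sets in the quotient: τ_Q = {{}, {[o], [p=q]}, {[n], [o], [p=q]}} (3 elements).


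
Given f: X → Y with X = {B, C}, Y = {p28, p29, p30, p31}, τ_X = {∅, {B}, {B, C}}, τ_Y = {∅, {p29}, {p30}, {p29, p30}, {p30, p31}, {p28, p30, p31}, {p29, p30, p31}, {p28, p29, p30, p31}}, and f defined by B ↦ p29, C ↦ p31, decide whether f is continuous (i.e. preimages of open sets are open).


f is NOT continuous.

Compute f^{-1}(U) for each U ∈ τ_Y:
  U = ∅: f^{-1}(U) = ∅ ∈ τ_X ✓.
  U = {p29}: f^{-1}(U) = {B} ∈ τ_X ✓.
  U = {p30}: f^{-1}(U) = ∅ ∈ τ_X ✓.
  U = {p29, p30}: f^{-1}(U) = {B} ∈ τ_X ✓.
  U = {p30, p31}: f^{-1}(U) = {C} ∉ τ_X ✗.
  U = {p28, p30, p31}: f^{-1}(U) = {C} ∉ τ_X ✗.
  U = {p29, p30, p31}: f^{-1}(U) = {B, C} ∈ τ_X ✓.
  U = {p28, p29, p30, p31}: f^{-1}(U) = {B, C} ∈ τ_X ✓.
Found U = {p30, p31} with f^{-1}(U) = {C} not in τ_X. Therefore f is NOT continuous.


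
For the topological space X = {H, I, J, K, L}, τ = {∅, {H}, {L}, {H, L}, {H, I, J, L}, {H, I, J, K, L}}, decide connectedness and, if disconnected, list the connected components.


(X, τ) is connected.

Find clopen sets (U ∈ τ with X ∖ U ∈ τ):
  U = ∅, X ∖ U = {H, I, J, K, L} — both open, so U is clopen.
  U = {H, I, J, K, L}, X ∖ U = ∅ — both open, so U is clopen.
Only trivial clopens (∅ and X) exist, so (X, τ) is connected.
Compute connected components by grouping points that agree on all clopens:
  component: {H, I, J, K, L}


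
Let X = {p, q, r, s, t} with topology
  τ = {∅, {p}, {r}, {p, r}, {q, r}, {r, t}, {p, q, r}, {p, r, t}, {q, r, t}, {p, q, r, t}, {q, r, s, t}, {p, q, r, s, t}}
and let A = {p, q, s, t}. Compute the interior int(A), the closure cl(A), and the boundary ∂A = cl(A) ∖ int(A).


int(A) = {p}, cl(A) = {p, q, s, t}, ∂A = {q, s, t}.

Closed sets in (X, τ) are complements of opens:
  closed(X, τ) = {∅, {p}, {s}, {p, s}, {q, s}, {s, t}, {p, q, s}, {p, s, t}, {q, s, t}, {p, q, s, t}, {q, r, s, t}, {p, q, r, s, t}}.
int(A) = ⋃ {U ∈ τ : U ⊆ A}. Opens contained in A: ∅, {p}.
Taking the union of these: int(A) = {p}.
cl(A) = ⋂ {C closed : A ⊆ C}. Closed sets containing A: {p, q, s, t}, {p, q, r, s, t}.
Intersecting these: cl(A) = {p, q, s, t}.
∂A = cl(A) ∖ int(A) = {p, q, s, t} ∖ {p} = {q, s, t}.


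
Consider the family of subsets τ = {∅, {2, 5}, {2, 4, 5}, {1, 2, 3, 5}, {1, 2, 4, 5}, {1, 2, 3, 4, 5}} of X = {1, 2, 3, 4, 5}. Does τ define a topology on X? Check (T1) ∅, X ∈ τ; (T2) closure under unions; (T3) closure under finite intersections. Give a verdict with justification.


τ is NOT a topology on X.

Axiom (T1): ∅ ∈ τ? Yes; X ∈ τ? Yes.
Axiom (T2/T3): check pairwise unions and intersections of members of τ.
Counterexample for (T3): {1, 2, 3, 5} ∩ {1, 2, 4, 5} = {1, 2, 5} ∉ τ. Therefore τ is NOT a topology.


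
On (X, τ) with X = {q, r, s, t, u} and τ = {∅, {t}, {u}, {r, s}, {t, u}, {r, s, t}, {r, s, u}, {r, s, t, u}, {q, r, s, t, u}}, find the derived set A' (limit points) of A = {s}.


A' = {q, r}

For each x ∈ X, list the open sets U ∈ τ with x ∈ U, then check whether U ∩ (A ∖ {x}) ≠ ∅ for every such U.
  x = q: opens ∋ x are {q, r, s, t, u}; each meets A ∖ {q}, so x IS a limit point.
  x = r: opens ∋ x are {r, s}, {r, s, t}, {r, s, u}, {r, s, t, u}, {q, r, s, t, u}; each meets A ∖ {r}, so x IS a limit point.
  x = s: open {r, s} ∋ x has {r, s} ∩ (A ∖ {s}) = ∅, so x is NOT a limit point.
  x = t: open {t} ∋ x has {t} ∩ (A ∖ {t}) = ∅, so x is NOT a limit point.
  x = u: open {u} ∋ x has {u} ∩ (A ∖ {u}) = ∅, so x is NOT a limit point.
Collecting: A' = {q, r}.


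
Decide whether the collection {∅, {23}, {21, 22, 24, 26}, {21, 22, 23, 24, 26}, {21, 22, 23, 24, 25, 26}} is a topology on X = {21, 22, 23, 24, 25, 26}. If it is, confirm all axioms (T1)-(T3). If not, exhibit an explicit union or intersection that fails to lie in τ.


τ IS a topology on X.

Axiom (T1): ∅ ∈ τ? Yes; X ∈ τ? Yes.
Axiom (T2/T3): check pairwise unions and intersections of members of τ.
All pairwise intersections and unions checked — each lies in τ. Therefore τ satisfies (T1), (T2), (T3): it IS a topology on X.


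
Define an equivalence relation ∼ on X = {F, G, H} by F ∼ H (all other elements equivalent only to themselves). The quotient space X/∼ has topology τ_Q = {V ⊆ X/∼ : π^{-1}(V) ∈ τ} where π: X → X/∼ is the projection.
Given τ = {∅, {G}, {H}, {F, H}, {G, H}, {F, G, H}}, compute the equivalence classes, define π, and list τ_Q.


X/∼ = {[F=H], [G]}; |τ_Q| = 4.

Equivalence classes: [F=H], [G].
Quotient map π: X → X/∼ sends F ↦ [F=H], G ↦ [G], H ↦ [F=H].
For each subset V ⊆ X/∼, compute π^{-1}(V) ⊆ X and check whether π^{-1}(V) ∈ τ. V is open in τ_Q iff π^{-1}(V) ∈ τ.
  V = {}: π^{-1}(V) = ∅ ∈ τ ✓.
  V = {[F=H]}: π^{-1}(V) = {F, H} ∈ τ ✓.
  V = {[G]}: π^{-1}(V) = {G} ∈ τ ✓.
  V = {[F=H], [G]}: π^{-1}(V) = {F, G, H} ∈ τ ✓.
Open sets in the quotient: τ_Q = {{}, {[F=H]}, {[G]}, {[F=H], [G]}} (4 elements).


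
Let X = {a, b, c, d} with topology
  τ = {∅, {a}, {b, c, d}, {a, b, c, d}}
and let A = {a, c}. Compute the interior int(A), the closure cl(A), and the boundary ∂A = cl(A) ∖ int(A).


int(A) = {a}, cl(A) = {a, b, c, d}, ∂A = {b, c, d}.

Closed sets in (X, τ) are complements of opens:
  closed(X, τ) = {∅, {a}, {b, c, d}, {a, b, c, d}}.
int(A) = ⋃ {U ∈ τ : U ⊆ A}. Opens contained in A: ∅, {a}.
Taking the union of these: int(A) = {a}.
cl(A) = ⋂ {C closed : A ⊆ C}. Closed sets containing A: {a, b, c, d}.
Intersecting these: cl(A) = {a, b, c, d}.
∂A = cl(A) ∖ int(A) = {a, b, c, d} ∖ {a} = {b, c, d}.


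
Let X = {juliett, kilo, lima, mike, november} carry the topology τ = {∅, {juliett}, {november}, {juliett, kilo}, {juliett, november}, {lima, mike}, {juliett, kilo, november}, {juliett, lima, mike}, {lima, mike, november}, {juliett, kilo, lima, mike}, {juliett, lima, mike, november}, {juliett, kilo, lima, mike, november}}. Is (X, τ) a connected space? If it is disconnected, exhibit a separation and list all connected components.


(X, τ) is disconnected; components = [{november}, {juliett, kilo}, {lima, mike}].

Find clopen sets (U ∈ τ with X ∖ U ∈ τ):
  U = ∅, X ∖ U = {juliett, kilo, lima, mike, november} — both open, so U is clopen.
  U = {november}, X ∖ U = {juliett, kilo, lima, mike} — both open, so U is clopen.
  U = {juliett, kilo}, X ∖ U = {lima, mike, november} — both open, so U is clopen.
  U = {lima, mike}, X ∖ U = {juliett, kilo, november} — both open, so U is clopen.
  U = {juliett, kilo, november}, X ∖ U = {lima, mike} — both open, so U is clopen.
  U = {lima, mike, november}, X ∖ U = {juliett, kilo} — both open, so U is clopen.
  U = {juliett, kilo, lima, mike}, X ∖ U = {november} — both open, so U is clopen.
  U = {juliett, kilo, lima, mike, november}, X ∖ U = ∅ — both open, so U is clopen.
Nontrivial clopen(s) exist: e.g. {lima, mike}. So (X, τ) is disconnected.
Compute connected components by grouping points that agree on all clopens:
  component: {november}
  component: {juliett, kilo}
  component: {lima, mike}


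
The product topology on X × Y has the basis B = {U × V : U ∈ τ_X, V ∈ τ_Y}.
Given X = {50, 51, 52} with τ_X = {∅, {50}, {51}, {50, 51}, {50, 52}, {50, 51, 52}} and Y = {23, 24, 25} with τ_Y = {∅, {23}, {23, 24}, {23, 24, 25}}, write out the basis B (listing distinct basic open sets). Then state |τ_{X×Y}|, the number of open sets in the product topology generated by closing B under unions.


Basis B = {∅ × ∅, {50} × {23}, {51} × {23}, {50} × {23, 24}, {50, 51} × {23}, {50, 52} × {23}, {51} × {23, 24}, {50} × {23, 24, 25}, {50, 51, 52} × {23}, {51} × {23, 24, 25}, {50, 51} × {23, 24}, {50, 52} × {23, 24}, {50, 51} × {23, 24, 25}, {50, 52} × {23, 24, 25}, {50, 51, 52} × {23, 24}, {50, 51, 52} × {23, 24, 25}}; |τ_{X×Y}| = 40.

Enumerate products U × V with U ∈ τ_X, V ∈ τ_Y (deduplicated):
  ∅ × ∅ = {} (∅)
  {50} × {23} = {(50,23)}
  {51} × {23} = {(51,23)}
  {50} × {23, 24} = {(50,23), (50,24)}
  {50, 51} × {23} = {(50,23), (51,23)}
  {50, 52} × {23} = {(50,23), (52,23)}
  {51} × {23, 24} = {(51,23), (51,24)}
  {50} × {23, 24, 25} = {(50,23), (50,24), (50,25)}
  {50, 51, 52} × {23} = {(50,23), (51,23), (52,23)}
  {51} × {23, 24, 25} = {(51,23), (51,24), (51,25)}
  {50, 51} × {23, 24} = {(50,23), (50,24), (51,23), (51,24)}
  {50, 52} × {23, 24} = {(50,23), (50,24), (52,23), (52,24)}
  {50, 51} × {23, 24, 25} = {(50,23), (50,24), (50,25), (51,23), (51,24), (51,25)}
  {50, 52} × {23, 24, 25} = {(50,23), (50,24), (50,25), (52,23), (52,24), (52,25)}
  {50, 51, 52} × {23, 24} = {(50,23), (50,24), (51,23), (51,24), (52,23), (52,24)}
  {50, 51, 52} × {23, 24, 25} = {(50,23), (50,24), (50,25), (51,23), (51,24), (51,25), (52,23), (52,24), (52,25)}
These 16 distinct sets form the basis B.
Close under arbitrary unions to get τ_{X×Y}; counting gives |τ_{X×Y}| = 40.


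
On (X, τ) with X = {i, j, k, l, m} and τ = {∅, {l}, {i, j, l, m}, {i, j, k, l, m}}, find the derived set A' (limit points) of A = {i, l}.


A' = {i, j, k, m}

For each x ∈ X, list the open sets U ∈ τ with x ∈ U, then check whether U ∩ (A ∖ {x}) ≠ ∅ for every such U.
  x = i: opens ∋ x are {i, j, l, m}, {i, j, k, l, m}; each meets A ∖ {i}, so x IS a limit point.
  x = j: opens ∋ x are {i, j, l, m}, {i, j, k, l, m}; each meets A ∖ {j}, so x IS a limit point.
  x = k: opens ∋ x are {i, j, k, l, m}; each meets A ∖ {k}, so x IS a limit point.
  x = l: open {l} ∋ x has {l} ∩ (A ∖ {l}) = ∅, so x is NOT a limit point.
  x = m: opens ∋ x are {i, j, l, m}, {i, j, k, l, m}; each meets A ∖ {m}, so x IS a limit point.
Collecting: A' = {i, j, k, m}.


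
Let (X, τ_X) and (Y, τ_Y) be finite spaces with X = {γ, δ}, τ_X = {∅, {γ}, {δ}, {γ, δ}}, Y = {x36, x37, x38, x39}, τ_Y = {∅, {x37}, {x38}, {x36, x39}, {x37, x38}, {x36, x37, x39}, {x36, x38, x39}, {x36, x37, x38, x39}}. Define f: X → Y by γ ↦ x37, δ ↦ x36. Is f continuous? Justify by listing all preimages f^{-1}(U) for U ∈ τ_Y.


f IS continuous.

Compute f^{-1}(U) for each U ∈ τ_Y:
  U = ∅: f^{-1}(U) = ∅ ∈ τ_X ✓.
  U = {x37}: f^{-1}(U) = {γ} ∈ τ_X ✓.
  U = {x38}: f^{-1}(U) = ∅ ∈ τ_X ✓.
  U = {x36, x39}: f^{-1}(U) = {δ} ∈ τ_X ✓.
  U = {x37, x38}: f^{-1}(U) = {γ} ∈ τ_X ✓.
  U = {x36, x37, x39}: f^{-1}(U) = {γ, δ} ∈ τ_X ✓.
  U = {x36, x38, x39}: f^{-1}(U) = {δ} ∈ τ_X ✓.
  U = {x36, x37, x38, x39}: f^{-1}(U) = {γ, δ} ∈ τ_X ✓.
Every preimage lies in τ_X, so f IS continuous.


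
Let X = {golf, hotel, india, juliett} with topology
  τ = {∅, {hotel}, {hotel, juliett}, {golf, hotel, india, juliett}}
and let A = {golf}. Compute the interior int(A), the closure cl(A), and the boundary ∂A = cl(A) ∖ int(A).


int(A) = ∅, cl(A) = {golf, india}, ∂A = {golf, india}.

Closed sets in (X, τ) are complements of opens:
  closed(X, τ) = {∅, {golf, india}, {golf, india, juliett}, {golf, hotel, india, juliett}}.
int(A) = ⋃ {U ∈ τ : U ⊆ A}. Opens contained in A: ∅.
Taking the union of these: int(A) = ∅.
cl(A) = ⋂ {C closed : A ⊆ C}. Closed sets containing A: {golf, india}, {golf, india, juliett}, {golf, hotel, india, juliett}.
Intersecting these: cl(A) = {golf, india}.
∂A = cl(A) ∖ int(A) = {golf, india} ∖ ∅ = {golf, india}.


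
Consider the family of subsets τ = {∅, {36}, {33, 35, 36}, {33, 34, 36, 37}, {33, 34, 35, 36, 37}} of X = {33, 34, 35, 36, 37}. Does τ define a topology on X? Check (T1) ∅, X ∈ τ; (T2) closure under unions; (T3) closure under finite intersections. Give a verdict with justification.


τ is NOT a topology on X.

Axiom (T1): ∅ ∈ τ? Yes; X ∈ τ? Yes.
Axiom (T2/T3): check pairwise unions and intersections of members of τ.
Counterexample for (T3): {33, 35, 36} ∩ {33, 34, 36, 37} = {33, 36} ∉ τ. Therefore τ is NOT a topology.


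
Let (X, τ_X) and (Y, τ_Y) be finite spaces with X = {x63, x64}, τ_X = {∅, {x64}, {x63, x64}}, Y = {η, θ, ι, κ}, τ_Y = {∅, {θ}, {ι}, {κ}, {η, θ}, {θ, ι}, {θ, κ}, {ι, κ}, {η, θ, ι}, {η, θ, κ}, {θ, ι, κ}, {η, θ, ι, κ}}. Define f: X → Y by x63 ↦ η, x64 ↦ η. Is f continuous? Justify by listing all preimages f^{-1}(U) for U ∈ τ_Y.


f IS continuous.

Compute f^{-1}(U) for each U ∈ τ_Y:
  U = ∅: f^{-1}(U) = ∅ ∈ τ_X ✓.
  U = {θ}: f^{-1}(U) = ∅ ∈ τ_X ✓.
  U = {ι}: f^{-1}(U) = ∅ ∈ τ_X ✓.
  U = {κ}: f^{-1}(U) = ∅ ∈ τ_X ✓.
  U = {η, θ}: f^{-1}(U) = {x63, x64} ∈ τ_X ✓.
  U = {θ, ι}: f^{-1}(U) = ∅ ∈ τ_X ✓.
  U = {θ, κ}: f^{-1}(U) = ∅ ∈ τ_X ✓.
  U = {ι, κ}: f^{-1}(U) = ∅ ∈ τ_X ✓.
  U = {η, θ, ι}: f^{-1}(U) = {x63, x64} ∈ τ_X ✓.
  U = {η, θ, κ}: f^{-1}(U) = {x63, x64} ∈ τ_X ✓.
  U = {θ, ι, κ}: f^{-1}(U) = ∅ ∈ τ_X ✓.
  U = {η, θ, ι, κ}: f^{-1}(U) = {x63, x64} ∈ τ_X ✓.
Every preimage lies in τ_X, so f IS continuous.


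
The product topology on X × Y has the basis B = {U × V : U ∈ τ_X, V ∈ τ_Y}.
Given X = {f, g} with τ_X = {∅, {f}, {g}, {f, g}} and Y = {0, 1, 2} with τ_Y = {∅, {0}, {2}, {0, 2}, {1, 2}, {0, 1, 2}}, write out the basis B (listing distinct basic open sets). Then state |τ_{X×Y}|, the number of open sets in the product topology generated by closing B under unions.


Basis B = {∅ × ∅, {f} × {0}, {f} × {2}, {g} × {0}, {g} × {2}, {f} × {0, 2}, {f, g} × {0}, {f} × {1, 2}, {f, g} × {2}, {g} × {0, 2}, {g} × {1, 2}, {f} × {0, 1, 2}, {g} × {0, 1, 2}, {f, g} × {0, 2}, {f, g} × {1, 2}, {f, g} × {0, 1, 2}}; |τ_{X×Y}| = 36.

Enumerate products U × V with U ∈ τ_X, V ∈ τ_Y (deduplicated):
  ∅ × ∅ = {} (∅)
  {f} × {0} = {(f,0)}
  {f} × {2} = {(f,2)}
  {g} × {0} = {(g,0)}
  {g} × {2} = {(g,2)}
  {f} × {0, 2} = {(f,0), (f,2)}
  {f, g} × {0} = {(f,0), (g,0)}
  {f} × {1, 2} = {(f,1), (f,2)}
  {f, g} × {2} = {(f,2), (g,2)}
  {g} × {0, 2} = {(g,0), (g,2)}
  {g} × {1, 2} = {(g,1), (g,2)}
  {f} × {0, 1, 2} = {(f,0), (f,1), (f,2)}
  {g} × {0, 1, 2} = {(g,0), (g,1), (g,2)}
  {f, g} × {0, 2} = {(f,0), (f,2), (g,0), (g,2)}
  {f, g} × {1, 2} = {(f,1), (f,2), (g,1), (g,2)}
  {f, g} × {0, 1, 2} = {(f,0), (f,1), (f,2), (g,0), (g,1), (g,2)}
These 16 distinct sets form the basis B.
Close under arbitrary unions to get τ_{X×Y}; counting gives |τ_{X×Y}| = 36.


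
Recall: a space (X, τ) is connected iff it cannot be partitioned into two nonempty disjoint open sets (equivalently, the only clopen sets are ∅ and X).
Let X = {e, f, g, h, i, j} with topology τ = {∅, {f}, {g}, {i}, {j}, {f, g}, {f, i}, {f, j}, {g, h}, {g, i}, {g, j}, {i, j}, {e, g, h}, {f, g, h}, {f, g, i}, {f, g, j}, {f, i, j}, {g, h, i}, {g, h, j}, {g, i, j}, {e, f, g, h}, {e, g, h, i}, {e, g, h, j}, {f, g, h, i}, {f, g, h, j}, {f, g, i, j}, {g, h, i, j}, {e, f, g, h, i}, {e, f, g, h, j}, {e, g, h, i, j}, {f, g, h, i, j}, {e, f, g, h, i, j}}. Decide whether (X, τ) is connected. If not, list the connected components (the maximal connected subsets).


(X, τ) is disconnected; components = [{f}, {i}, {j}, {e, g, h}].

Find clopen sets (U ∈ τ with X ∖ U ∈ τ):
  U = ∅, X ∖ U = {e, f, g, h, i, j} — both open, so U is clopen.
  U = {f}, X ∖ U = {e, g, h, i, j} — both open, so U is clopen.
  U = {i}, X ∖ U = {e, f, g, h, j} — both open, so U is clopen.
  U = {j}, X ∖ U = {e, f, g, h, i} — both open, so U is clopen.
  U = {f, i}, X ∖ U = {e, g, h, j} — both open, so U is clopen.
  U = {f, j}, X ∖ U = {e, g, h, i} — both open, so U is clopen.
  U = {i, j}, X ∖ U = {e, f, g, h} — both open, so U is clopen.
  U = {e, g, h}, X ∖ U = {f, i, j} — both open, so U is clopen.
  U = {f, i, j}, X ∖ U = {e, g, h} — both open, so U is clopen.
  U = {e, f, g, h}, X ∖ U = {i, j} — both open, so U is clopen.
  U = {e, g, h, i}, X ∖ U = {f, j} — both open, so U is clopen.
  U = {e, g, h, j}, X ∖ U = {f, i} — both open, so U is clopen.
  U = {e, f, g, h, i}, X ∖ U = {j} — both open, so U is clopen.
  U = {e, f, g, h, j}, X ∖ U = {i} — both open, so U is clopen.
  U = {e, g, h, i, j}, X ∖ U = {f} — both open, so U is clopen.
  U = {e, f, g, h, i, j}, X ∖ U = ∅ — both open, so U is clopen.
Nontrivial clopen(s) exist: e.g. {f}. So (X, τ) is disconnected.
Compute connected components by grouping points that agree on all clopens:
  component: {f}
  component: {i}
  component: {j}
  component: {e, g, h}


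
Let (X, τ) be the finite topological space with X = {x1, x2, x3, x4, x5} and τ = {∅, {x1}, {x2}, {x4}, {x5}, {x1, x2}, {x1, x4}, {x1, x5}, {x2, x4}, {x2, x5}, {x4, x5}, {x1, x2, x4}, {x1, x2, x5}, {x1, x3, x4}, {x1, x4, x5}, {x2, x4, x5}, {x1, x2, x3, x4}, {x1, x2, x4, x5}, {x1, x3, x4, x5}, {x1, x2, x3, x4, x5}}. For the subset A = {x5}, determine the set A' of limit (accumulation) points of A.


A' = ∅

For each x ∈ X, list the open sets U ∈ τ with x ∈ U, then check whether U ∩ (A ∖ {x}) ≠ ∅ for every such U.
  x = x1: open {x1} ∋ x has {x1} ∩ (A ∖ {x1}) = ∅, so x is NOT a limit point.
  x = x2: open {x2} ∋ x has {x2} ∩ (A ∖ {x2}) = ∅, so x is NOT a limit point.
  x = x3: open {x1, x3, x4} ∋ x has {x1, x3, x4} ∩ (A ∖ {x3}) = ∅, so x is NOT a limit point.
  x = x4: open {x4} ∋ x has {x4} ∩ (A ∖ {x4}) = ∅, so x is NOT a limit point.
  x = x5: open {x5} ∋ x has {x5} ∩ (A ∖ {x5}) = ∅, so x is NOT a limit point.
Collecting: A' = ∅.


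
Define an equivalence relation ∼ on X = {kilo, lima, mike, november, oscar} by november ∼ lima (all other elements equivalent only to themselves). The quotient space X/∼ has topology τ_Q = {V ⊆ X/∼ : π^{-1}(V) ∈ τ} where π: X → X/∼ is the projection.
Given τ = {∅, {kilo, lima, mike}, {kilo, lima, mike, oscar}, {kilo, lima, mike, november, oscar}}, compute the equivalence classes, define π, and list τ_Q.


X/∼ = {[kilo], [lima=november], [mike], [oscar]}; |τ_Q| = 2.

Equivalence classes: [kilo], [lima=november], [mike], [oscar].
Quotient map π: X → X/∼ sends kilo ↦ [kilo], lima ↦ [lima=november], mike ↦ [mike], november ↦ [lima=november], oscar ↦ [oscar].
For each subset V ⊆ X/∼, compute π^{-1}(V) ⊆ X and check whether π^{-1}(V) ∈ τ. V is open in τ_Q iff π^{-1}(V) ∈ τ.
  V = {}: π^{-1}(V) = ∅ ∈ τ ✓.
  V = {[kilo]}: π^{-1}(V) = {kilo} ∉ τ ✗.
  V = {[lima=november]}: π^{-1}(V) = {lima, november} ∉ τ ✗.
  V = {[kilo], [lima=november]}: π^{-1}(V) = {kilo, lima, november} ∉ τ ✗.
  V = {[mike]}: π^{-1}(V) = {mike} ∉ τ ✗.
  V = {[kilo], [mike]}: π^{-1}(V) = {kilo, mike} ∉ τ ✗.
  V = {[lima=november], [mike]}: π^{-1}(V) = {lima, mike, november} ∉ τ ✗.
  V = {[kilo], [lima=november], [mike]}: π^{-1}(V) = {kilo, lima, mike, november} ∉ τ ✗.
  V = {[oscar]}: π^{-1}(V) = {oscar} ∉ τ ✗.
  V = {[kilo], [oscar]}: π^{-1}(V) = {kilo, oscar} ∉ τ ✗.
  V = {[lima=november], [oscar]}: π^{-1}(V) = {lima, november, oscar} ∉ τ ✗.
  V = {[kilo], [lima=november], [oscar]}: π^{-1}(V) = {kilo, lima, november, oscar} ∉ τ ✗.
  V = {[mike], [oscar]}: π^{-1}(V) = {mike, oscar} ∉ τ ✗.
  V = {[kilo], [mike], [oscar]}: π^{-1}(V) = {kilo, mike, oscar} ∉ τ ✗.
  V = {[lima=november], [mike], [oscar]}: π^{-1}(V) = {lima, mike, november, oscar} ∉ τ ✗.
  V = {[kilo], [lima=november], [mike], [oscar]}: π^{-1}(V) = {kilo, lima, mike, november, oscar} ∈ τ ✓.
Open sets in the quotient: τ_Q = {{}, {[kilo], [lima=november], [mike], [oscar]}} (2 elements).


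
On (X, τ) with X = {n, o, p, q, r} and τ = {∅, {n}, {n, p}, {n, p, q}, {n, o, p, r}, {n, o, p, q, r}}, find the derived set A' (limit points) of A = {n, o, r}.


A' = {o, p, q, r}

For each x ∈ X, list the open sets U ∈ τ with x ∈ U, then check whether U ∩ (A ∖ {x}) ≠ ∅ for every such U.
  x = n: open {n} ∋ x has {n} ∩ (A ∖ {n}) = ∅, so x is NOT a limit point.
  x = o: opens ∋ x are {n, o, p, r}, {n, o, p, q, r}; each meets A ∖ {o}, so x IS a limit point.
  x = p: opens ∋ x are {n, p}, {n, p, q}, {n, o, p, r}, {n, o, p, q, r}; each meets A ∖ {p}, so x IS a limit point.
  x = q: opens ∋ x are {n, p, q}, {n, o, p, q, r}; each meets A ∖ {q}, so x IS a limit point.
  x = r: opens ∋ x are {n, o, p, r}, {n, o, p, q, r}; each meets A ∖ {r}, so x IS a limit point.
Collecting: A' = {o, p, q, r}.


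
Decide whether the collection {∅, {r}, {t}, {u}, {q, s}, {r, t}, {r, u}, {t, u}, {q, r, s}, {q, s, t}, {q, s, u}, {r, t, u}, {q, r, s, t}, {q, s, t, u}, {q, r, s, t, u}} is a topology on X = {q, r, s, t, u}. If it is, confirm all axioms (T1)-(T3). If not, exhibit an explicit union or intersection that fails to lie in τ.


τ is NOT a topology on X.

Axiom (T1): ∅ ∈ τ? Yes; X ∈ τ? Yes.
Axiom (T2/T3): check pairwise unions and intersections of members of τ.
Counterexample for (T2): {r} ∪ {q, s, u} = {q, r, s, u} ∉ τ. Therefore τ is NOT a topology.


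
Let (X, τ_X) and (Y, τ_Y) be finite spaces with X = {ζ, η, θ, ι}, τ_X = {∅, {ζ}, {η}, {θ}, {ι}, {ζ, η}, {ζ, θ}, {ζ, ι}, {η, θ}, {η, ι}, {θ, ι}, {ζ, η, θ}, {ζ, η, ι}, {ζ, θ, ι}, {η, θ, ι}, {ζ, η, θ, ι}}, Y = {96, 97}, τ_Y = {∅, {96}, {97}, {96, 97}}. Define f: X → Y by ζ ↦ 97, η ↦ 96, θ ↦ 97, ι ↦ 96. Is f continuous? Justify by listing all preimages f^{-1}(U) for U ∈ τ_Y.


f IS continuous.

Compute f^{-1}(U) for each U ∈ τ_Y:
  U = ∅: f^{-1}(U) = ∅ ∈ τ_X ✓.
  U = {96}: f^{-1}(U) = {η, ι} ∈ τ_X ✓.
  U = {97}: f^{-1}(U) = {ζ, θ} ∈ τ_X ✓.
  U = {96, 97}: f^{-1}(U) = {ζ, η, θ, ι} ∈ τ_X ✓.
Every preimage lies in τ_X, so f IS continuous.


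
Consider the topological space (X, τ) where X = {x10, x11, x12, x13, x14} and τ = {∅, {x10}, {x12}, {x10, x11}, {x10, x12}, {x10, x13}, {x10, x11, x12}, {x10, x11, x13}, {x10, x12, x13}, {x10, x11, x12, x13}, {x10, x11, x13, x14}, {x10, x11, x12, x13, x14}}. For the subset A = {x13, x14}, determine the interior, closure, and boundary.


int(A) = ∅, cl(A) = {x13, x14}, ∂A = {x13, x14}.

Closed sets in (X, τ) are complements of opens:
  closed(X, τ) = {∅, {x12}, {x14}, {x11, x14}, {x12, x14}, {x13, x14}, {x11, x12, x14}, {x11, x13, x14}, {x12, x13, x14}, {x10, x11, x13, x14}, {x11, x12, x13, x14}, {x10, x11, x12, x13, x14}}.
int(A) = ⋃ {U ∈ τ : U ⊆ A}. Opens contained in A: ∅.
Taking the union of these: int(A) = ∅.
cl(A) = ⋂ {C closed : A ⊆ C}. Closed sets containing A: {x13, x14}, {x11, x13, x14}, {x12, x13, x14}, {x10, x11, x13, x14}, {x11, x12, x13, x14}, {x10, x11, x12, x13, x14}.
Intersecting these: cl(A) = {x13, x14}.
∂A = cl(A) ∖ int(A) = {x13, x14} ∖ ∅ = {x13, x14}.


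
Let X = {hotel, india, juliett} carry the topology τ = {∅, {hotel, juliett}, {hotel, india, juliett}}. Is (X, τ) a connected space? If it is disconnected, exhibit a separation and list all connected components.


(X, τ) is connected.

Find clopen sets (U ∈ τ with X ∖ U ∈ τ):
  U = ∅, X ∖ U = {hotel, india, juliett} — both open, so U is clopen.
  U = {hotel, india, juliett}, X ∖ U = ∅ — both open, so U is clopen.
Only trivial clopens (∅ and X) exist, so (X, τ) is connected.
Compute connected components by grouping points that agree on all clopens:
  component: {hotel, india, juliett}


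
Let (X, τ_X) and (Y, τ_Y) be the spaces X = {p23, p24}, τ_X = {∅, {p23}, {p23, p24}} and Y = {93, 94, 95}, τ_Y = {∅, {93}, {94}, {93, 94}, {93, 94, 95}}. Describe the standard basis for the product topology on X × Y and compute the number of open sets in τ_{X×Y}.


Basis B = {∅ × ∅, {p23} × {93}, {p23} × {94}, {p23} × {93, 94}, {p23, p24} × {93}, {p23, p24} × {94}, {p23} × {93, 94, 95}, {p23, p24} × {93, 94}, {p23, p24} × {93, 94, 95}}; |τ_{X×Y}| = 14.

Enumerate products U × V with U ∈ τ_X, V ∈ τ_Y (deduplicated):
  ∅ × ∅ = {} (∅)
  {p23} × {93} = {(p23,93)}
  {p23} × {94} = {(p23,94)}
  {p23} × {93, 94} = {(p23,93), (p23,94)}
  {p23, p24} × {93} = {(p23,93), (p24,93)}
  {p23, p24} × {94} = {(p23,94), (p24,94)}
  {p23} × {93, 94, 95} = {(p23,93), (p23,94), (p23,95)}
  {p23, p24} × {93, 94} = {(p23,93), (p23,94), (p24,93), (p24,94)}
  {p23, p24} × {93, 94, 95} = {(p23,93), (p23,94), (p23,95), (p24,93), (p24,94), (p24,95)}
These 9 distinct sets form the basis B.
Close under arbitrary unions to get τ_{X×Y}; counting gives |τ_{X×Y}| = 14.


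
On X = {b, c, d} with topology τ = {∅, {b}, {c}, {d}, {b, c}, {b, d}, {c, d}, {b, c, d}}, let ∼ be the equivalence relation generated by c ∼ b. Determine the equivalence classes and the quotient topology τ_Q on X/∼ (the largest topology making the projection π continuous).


X/∼ = {[b=c], [d]}; |τ_Q| = 4.

Equivalence classes: [b=c], [d].
Quotient map π: X → X/∼ sends b ↦ [b=c], c ↦ [b=c], d ↦ [d].
For each subset V ⊆ X/∼, compute π^{-1}(V) ⊆ X and check whether π^{-1}(V) ∈ τ. V is open in τ_Q iff π^{-1}(V) ∈ τ.
  V = {}: π^{-1}(V) = ∅ ∈ τ ✓.
  V = {[b=c]}: π^{-1}(V) = {b, c} ∈ τ ✓.
  V = {[d]}: π^{-1}(V) = {d} ∈ τ ✓.
  V = {[b=c], [d]}: π^{-1}(V) = {b, c, d} ∈ τ ✓.
Open sets in the quotient: τ_Q = {{}, {[b=c]}, {[d]}, {[b=c], [d]}} (4 elements).
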